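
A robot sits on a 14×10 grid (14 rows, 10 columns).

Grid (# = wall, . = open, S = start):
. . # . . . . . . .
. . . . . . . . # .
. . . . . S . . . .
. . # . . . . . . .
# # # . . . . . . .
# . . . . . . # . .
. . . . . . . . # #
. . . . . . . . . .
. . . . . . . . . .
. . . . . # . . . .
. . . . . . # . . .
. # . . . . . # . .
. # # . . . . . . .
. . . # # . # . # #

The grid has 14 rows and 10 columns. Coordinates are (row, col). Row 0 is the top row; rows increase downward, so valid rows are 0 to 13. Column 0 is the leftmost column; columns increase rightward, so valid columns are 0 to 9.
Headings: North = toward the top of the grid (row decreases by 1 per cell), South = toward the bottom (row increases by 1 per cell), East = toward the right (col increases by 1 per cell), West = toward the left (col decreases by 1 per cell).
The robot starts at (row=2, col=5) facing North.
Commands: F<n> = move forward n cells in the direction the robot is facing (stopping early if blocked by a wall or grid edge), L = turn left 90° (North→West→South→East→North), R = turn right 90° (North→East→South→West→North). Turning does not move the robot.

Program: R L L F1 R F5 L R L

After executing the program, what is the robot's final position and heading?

Start: (row=2, col=5), facing North
  R: turn right, now facing East
  L: turn left, now facing North
  L: turn left, now facing West
  F1: move forward 1, now at (row=2, col=4)
  R: turn right, now facing North
  F5: move forward 2/5 (blocked), now at (row=0, col=4)
  L: turn left, now facing West
  R: turn right, now facing North
  L: turn left, now facing West
Final: (row=0, col=4), facing West

Answer: Final position: (row=0, col=4), facing West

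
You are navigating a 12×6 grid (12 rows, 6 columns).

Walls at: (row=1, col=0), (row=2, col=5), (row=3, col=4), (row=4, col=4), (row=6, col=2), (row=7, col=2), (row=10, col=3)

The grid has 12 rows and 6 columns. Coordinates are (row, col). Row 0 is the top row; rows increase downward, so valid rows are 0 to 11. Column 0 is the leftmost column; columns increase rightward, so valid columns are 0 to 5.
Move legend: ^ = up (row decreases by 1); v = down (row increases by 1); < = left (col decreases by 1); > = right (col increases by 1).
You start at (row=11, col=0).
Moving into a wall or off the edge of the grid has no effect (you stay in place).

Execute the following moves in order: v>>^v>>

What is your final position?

Answer: Final position: (row=11, col=4)

Derivation:
Start: (row=11, col=0)
  v (down): blocked, stay at (row=11, col=0)
  > (right): (row=11, col=0) -> (row=11, col=1)
  > (right): (row=11, col=1) -> (row=11, col=2)
  ^ (up): (row=11, col=2) -> (row=10, col=2)
  v (down): (row=10, col=2) -> (row=11, col=2)
  > (right): (row=11, col=2) -> (row=11, col=3)
  > (right): (row=11, col=3) -> (row=11, col=4)
Final: (row=11, col=4)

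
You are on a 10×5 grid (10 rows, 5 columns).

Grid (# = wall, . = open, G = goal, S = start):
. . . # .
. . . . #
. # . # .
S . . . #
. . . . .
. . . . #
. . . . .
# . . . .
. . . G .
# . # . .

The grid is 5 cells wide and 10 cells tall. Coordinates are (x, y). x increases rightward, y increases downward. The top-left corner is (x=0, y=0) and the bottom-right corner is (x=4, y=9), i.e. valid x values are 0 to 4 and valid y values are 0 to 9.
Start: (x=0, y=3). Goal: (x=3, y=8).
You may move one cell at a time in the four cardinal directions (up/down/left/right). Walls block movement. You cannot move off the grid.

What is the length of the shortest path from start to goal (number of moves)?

Answer: Shortest path length: 8

Derivation:
BFS from (x=0, y=3) until reaching (x=3, y=8):
  Distance 0: (x=0, y=3)
  Distance 1: (x=0, y=2), (x=1, y=3), (x=0, y=4)
  Distance 2: (x=0, y=1), (x=2, y=3), (x=1, y=4), (x=0, y=5)
  Distance 3: (x=0, y=0), (x=1, y=1), (x=2, y=2), (x=3, y=3), (x=2, y=4), (x=1, y=5), (x=0, y=6)
  Distance 4: (x=1, y=0), (x=2, y=1), (x=3, y=4), (x=2, y=5), (x=1, y=6)
  Distance 5: (x=2, y=0), (x=3, y=1), (x=4, y=4), (x=3, y=5), (x=2, y=6), (x=1, y=7)
  Distance 6: (x=3, y=6), (x=2, y=7), (x=1, y=8)
  Distance 7: (x=4, y=6), (x=3, y=7), (x=0, y=8), (x=2, y=8), (x=1, y=9)
  Distance 8: (x=4, y=7), (x=3, y=8)  <- goal reached here
One shortest path (8 moves): (x=0, y=3) -> (x=1, y=3) -> (x=2, y=3) -> (x=3, y=3) -> (x=3, y=4) -> (x=3, y=5) -> (x=3, y=6) -> (x=3, y=7) -> (x=3, y=8)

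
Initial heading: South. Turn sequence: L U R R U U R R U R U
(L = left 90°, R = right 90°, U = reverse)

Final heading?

Answer: Final heading: North

Derivation:
Start: South
  L (left (90° counter-clockwise)) -> East
  U (U-turn (180°)) -> West
  R (right (90° clockwise)) -> North
  R (right (90° clockwise)) -> East
  U (U-turn (180°)) -> West
  U (U-turn (180°)) -> East
  R (right (90° clockwise)) -> South
  R (right (90° clockwise)) -> West
  U (U-turn (180°)) -> East
  R (right (90° clockwise)) -> South
  U (U-turn (180°)) -> North
Final: North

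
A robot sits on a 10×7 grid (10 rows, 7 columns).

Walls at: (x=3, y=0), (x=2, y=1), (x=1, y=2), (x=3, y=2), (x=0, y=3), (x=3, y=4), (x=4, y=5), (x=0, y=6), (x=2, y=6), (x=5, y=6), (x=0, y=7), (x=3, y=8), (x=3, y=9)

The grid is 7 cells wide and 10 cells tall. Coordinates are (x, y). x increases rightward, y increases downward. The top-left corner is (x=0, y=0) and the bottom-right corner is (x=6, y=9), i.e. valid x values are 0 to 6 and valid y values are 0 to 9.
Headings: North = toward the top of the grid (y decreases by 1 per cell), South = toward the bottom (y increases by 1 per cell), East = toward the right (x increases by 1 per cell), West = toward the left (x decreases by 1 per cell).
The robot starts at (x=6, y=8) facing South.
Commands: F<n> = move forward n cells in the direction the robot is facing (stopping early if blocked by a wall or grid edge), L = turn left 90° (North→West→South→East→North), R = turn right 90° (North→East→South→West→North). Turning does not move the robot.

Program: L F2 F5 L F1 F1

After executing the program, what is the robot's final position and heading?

Start: (x=6, y=8), facing South
  L: turn left, now facing East
  F2: move forward 0/2 (blocked), now at (x=6, y=8)
  F5: move forward 0/5 (blocked), now at (x=6, y=8)
  L: turn left, now facing North
  F1: move forward 1, now at (x=6, y=7)
  F1: move forward 1, now at (x=6, y=6)
Final: (x=6, y=6), facing North

Answer: Final position: (x=6, y=6), facing North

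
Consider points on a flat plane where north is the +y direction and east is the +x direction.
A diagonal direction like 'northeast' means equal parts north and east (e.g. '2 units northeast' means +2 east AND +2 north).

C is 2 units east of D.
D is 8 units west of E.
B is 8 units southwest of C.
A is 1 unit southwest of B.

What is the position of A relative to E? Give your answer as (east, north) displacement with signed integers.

Answer: A is at (east=-15, north=-9) relative to E.

Derivation:
Place E at the origin (east=0, north=0).
  D is 8 units west of E: delta (east=-8, north=+0); D at (east=-8, north=0).
  C is 2 units east of D: delta (east=+2, north=+0); C at (east=-6, north=0).
  B is 8 units southwest of C: delta (east=-8, north=-8); B at (east=-14, north=-8).
  A is 1 unit southwest of B: delta (east=-1, north=-1); A at (east=-15, north=-9).
Therefore A relative to E: (east=-15, north=-9).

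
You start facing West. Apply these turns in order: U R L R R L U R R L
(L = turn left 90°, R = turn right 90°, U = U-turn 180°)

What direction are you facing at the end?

Start: West
  U (U-turn (180°)) -> East
  R (right (90° clockwise)) -> South
  L (left (90° counter-clockwise)) -> East
  R (right (90° clockwise)) -> South
  R (right (90° clockwise)) -> West
  L (left (90° counter-clockwise)) -> South
  U (U-turn (180°)) -> North
  R (right (90° clockwise)) -> East
  R (right (90° clockwise)) -> South
  L (left (90° counter-clockwise)) -> East
Final: East

Answer: Final heading: East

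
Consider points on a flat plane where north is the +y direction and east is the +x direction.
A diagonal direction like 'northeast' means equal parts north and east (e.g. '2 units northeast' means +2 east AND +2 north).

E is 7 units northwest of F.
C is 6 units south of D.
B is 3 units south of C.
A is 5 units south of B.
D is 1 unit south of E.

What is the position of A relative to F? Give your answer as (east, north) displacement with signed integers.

Answer: A is at (east=-7, north=-8) relative to F.

Derivation:
Place F at the origin (east=0, north=0).
  E is 7 units northwest of F: delta (east=-7, north=+7); E at (east=-7, north=7).
  D is 1 unit south of E: delta (east=+0, north=-1); D at (east=-7, north=6).
  C is 6 units south of D: delta (east=+0, north=-6); C at (east=-7, north=0).
  B is 3 units south of C: delta (east=+0, north=-3); B at (east=-7, north=-3).
  A is 5 units south of B: delta (east=+0, north=-5); A at (east=-7, north=-8).
Therefore A relative to F: (east=-7, north=-8).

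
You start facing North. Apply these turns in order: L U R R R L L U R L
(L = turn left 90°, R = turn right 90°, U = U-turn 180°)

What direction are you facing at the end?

Answer: Final heading: North

Derivation:
Start: North
  L (left (90° counter-clockwise)) -> West
  U (U-turn (180°)) -> East
  R (right (90° clockwise)) -> South
  R (right (90° clockwise)) -> West
  R (right (90° clockwise)) -> North
  L (left (90° counter-clockwise)) -> West
  L (left (90° counter-clockwise)) -> South
  U (U-turn (180°)) -> North
  R (right (90° clockwise)) -> East
  L (left (90° counter-clockwise)) -> North
Final: North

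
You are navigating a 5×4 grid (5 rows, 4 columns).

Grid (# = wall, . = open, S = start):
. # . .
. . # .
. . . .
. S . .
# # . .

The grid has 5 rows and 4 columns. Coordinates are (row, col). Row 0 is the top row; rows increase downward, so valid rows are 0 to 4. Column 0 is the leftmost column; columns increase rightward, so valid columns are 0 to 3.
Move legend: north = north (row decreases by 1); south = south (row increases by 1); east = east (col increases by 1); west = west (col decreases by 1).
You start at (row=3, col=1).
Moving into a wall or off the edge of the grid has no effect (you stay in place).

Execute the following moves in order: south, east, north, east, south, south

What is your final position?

Start: (row=3, col=1)
  south (south): blocked, stay at (row=3, col=1)
  east (east): (row=3, col=1) -> (row=3, col=2)
  north (north): (row=3, col=2) -> (row=2, col=2)
  east (east): (row=2, col=2) -> (row=2, col=3)
  south (south): (row=2, col=3) -> (row=3, col=3)
  south (south): (row=3, col=3) -> (row=4, col=3)
Final: (row=4, col=3)

Answer: Final position: (row=4, col=3)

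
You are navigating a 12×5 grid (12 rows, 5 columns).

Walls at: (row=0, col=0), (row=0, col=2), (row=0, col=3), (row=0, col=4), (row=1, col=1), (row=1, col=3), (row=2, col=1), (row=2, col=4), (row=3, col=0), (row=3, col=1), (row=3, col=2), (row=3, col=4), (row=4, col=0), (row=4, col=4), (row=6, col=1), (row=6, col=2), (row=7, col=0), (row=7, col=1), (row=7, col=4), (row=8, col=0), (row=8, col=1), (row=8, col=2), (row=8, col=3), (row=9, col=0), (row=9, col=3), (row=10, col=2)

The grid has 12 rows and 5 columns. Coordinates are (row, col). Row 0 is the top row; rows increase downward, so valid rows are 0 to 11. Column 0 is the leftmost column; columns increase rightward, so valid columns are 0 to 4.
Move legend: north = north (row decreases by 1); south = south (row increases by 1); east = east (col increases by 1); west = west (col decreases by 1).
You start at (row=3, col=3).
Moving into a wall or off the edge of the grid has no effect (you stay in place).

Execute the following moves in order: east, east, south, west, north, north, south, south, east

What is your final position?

Start: (row=3, col=3)
  east (east): blocked, stay at (row=3, col=3)
  east (east): blocked, stay at (row=3, col=3)
  south (south): (row=3, col=3) -> (row=4, col=3)
  west (west): (row=4, col=3) -> (row=4, col=2)
  north (north): blocked, stay at (row=4, col=2)
  north (north): blocked, stay at (row=4, col=2)
  south (south): (row=4, col=2) -> (row=5, col=2)
  south (south): blocked, stay at (row=5, col=2)
  east (east): (row=5, col=2) -> (row=5, col=3)
Final: (row=5, col=3)

Answer: Final position: (row=5, col=3)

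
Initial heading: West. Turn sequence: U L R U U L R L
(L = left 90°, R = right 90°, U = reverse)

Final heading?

Answer: Final heading: North

Derivation:
Start: West
  U (U-turn (180°)) -> East
  L (left (90° counter-clockwise)) -> North
  R (right (90° clockwise)) -> East
  U (U-turn (180°)) -> West
  U (U-turn (180°)) -> East
  L (left (90° counter-clockwise)) -> North
  R (right (90° clockwise)) -> East
  L (left (90° counter-clockwise)) -> North
Final: North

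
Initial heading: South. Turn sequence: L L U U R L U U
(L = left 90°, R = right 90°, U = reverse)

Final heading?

Start: South
  L (left (90° counter-clockwise)) -> East
  L (left (90° counter-clockwise)) -> North
  U (U-turn (180°)) -> South
  U (U-turn (180°)) -> North
  R (right (90° clockwise)) -> East
  L (left (90° counter-clockwise)) -> North
  U (U-turn (180°)) -> South
  U (U-turn (180°)) -> North
Final: North

Answer: Final heading: North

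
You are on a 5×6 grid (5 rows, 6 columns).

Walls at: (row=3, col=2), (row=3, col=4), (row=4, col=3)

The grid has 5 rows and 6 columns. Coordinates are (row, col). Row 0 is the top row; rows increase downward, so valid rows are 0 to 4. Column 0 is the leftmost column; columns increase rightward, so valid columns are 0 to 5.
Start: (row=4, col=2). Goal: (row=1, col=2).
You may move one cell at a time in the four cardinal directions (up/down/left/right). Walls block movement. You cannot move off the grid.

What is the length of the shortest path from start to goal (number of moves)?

BFS from (row=4, col=2) until reaching (row=1, col=2):
  Distance 0: (row=4, col=2)
  Distance 1: (row=4, col=1)
  Distance 2: (row=3, col=1), (row=4, col=0)
  Distance 3: (row=2, col=1), (row=3, col=0)
  Distance 4: (row=1, col=1), (row=2, col=0), (row=2, col=2)
  Distance 5: (row=0, col=1), (row=1, col=0), (row=1, col=2), (row=2, col=3)  <- goal reached here
One shortest path (5 moves): (row=4, col=2) -> (row=4, col=1) -> (row=3, col=1) -> (row=2, col=1) -> (row=2, col=2) -> (row=1, col=2)

Answer: Shortest path length: 5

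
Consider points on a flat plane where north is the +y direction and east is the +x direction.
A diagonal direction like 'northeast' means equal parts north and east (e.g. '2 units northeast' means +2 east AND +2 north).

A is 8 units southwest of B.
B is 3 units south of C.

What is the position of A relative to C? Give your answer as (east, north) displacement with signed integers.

Place C at the origin (east=0, north=0).
  B is 3 units south of C: delta (east=+0, north=-3); B at (east=0, north=-3).
  A is 8 units southwest of B: delta (east=-8, north=-8); A at (east=-8, north=-11).
Therefore A relative to C: (east=-8, north=-11).

Answer: A is at (east=-8, north=-11) relative to C.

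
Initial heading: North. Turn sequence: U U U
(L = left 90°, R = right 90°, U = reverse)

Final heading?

Start: North
  U (U-turn (180°)) -> South
  U (U-turn (180°)) -> North
  U (U-turn (180°)) -> South
Final: South

Answer: Final heading: South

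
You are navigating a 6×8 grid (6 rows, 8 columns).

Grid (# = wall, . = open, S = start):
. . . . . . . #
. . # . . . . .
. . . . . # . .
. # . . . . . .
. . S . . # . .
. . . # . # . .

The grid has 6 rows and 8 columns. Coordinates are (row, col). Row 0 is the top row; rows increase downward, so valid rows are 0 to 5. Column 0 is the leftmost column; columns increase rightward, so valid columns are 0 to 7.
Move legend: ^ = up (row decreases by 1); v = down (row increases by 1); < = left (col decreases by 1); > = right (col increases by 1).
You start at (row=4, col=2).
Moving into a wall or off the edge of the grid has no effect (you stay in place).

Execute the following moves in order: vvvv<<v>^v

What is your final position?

Start: (row=4, col=2)
  v (down): (row=4, col=2) -> (row=5, col=2)
  [×3]v (down): blocked, stay at (row=5, col=2)
  < (left): (row=5, col=2) -> (row=5, col=1)
  < (left): (row=5, col=1) -> (row=5, col=0)
  v (down): blocked, stay at (row=5, col=0)
  > (right): (row=5, col=0) -> (row=5, col=1)
  ^ (up): (row=5, col=1) -> (row=4, col=1)
  v (down): (row=4, col=1) -> (row=5, col=1)
Final: (row=5, col=1)

Answer: Final position: (row=5, col=1)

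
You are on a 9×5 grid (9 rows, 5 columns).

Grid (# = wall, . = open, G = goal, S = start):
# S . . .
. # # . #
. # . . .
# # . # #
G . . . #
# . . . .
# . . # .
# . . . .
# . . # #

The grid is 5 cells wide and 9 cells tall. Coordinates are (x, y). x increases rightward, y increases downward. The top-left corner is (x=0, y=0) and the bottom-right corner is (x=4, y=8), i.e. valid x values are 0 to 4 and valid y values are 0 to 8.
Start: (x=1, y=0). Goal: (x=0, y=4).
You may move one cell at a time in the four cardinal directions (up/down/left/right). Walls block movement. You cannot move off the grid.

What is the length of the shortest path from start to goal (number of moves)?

Answer: Shortest path length: 9

Derivation:
BFS from (x=1, y=0) until reaching (x=0, y=4):
  Distance 0: (x=1, y=0)
  Distance 1: (x=2, y=0)
  Distance 2: (x=3, y=0)
  Distance 3: (x=4, y=0), (x=3, y=1)
  Distance 4: (x=3, y=2)
  Distance 5: (x=2, y=2), (x=4, y=2)
  Distance 6: (x=2, y=3)
  Distance 7: (x=2, y=4)
  Distance 8: (x=1, y=4), (x=3, y=4), (x=2, y=5)
  Distance 9: (x=0, y=4), (x=1, y=5), (x=3, y=5), (x=2, y=6)  <- goal reached here
One shortest path (9 moves): (x=1, y=0) -> (x=2, y=0) -> (x=3, y=0) -> (x=3, y=1) -> (x=3, y=2) -> (x=2, y=2) -> (x=2, y=3) -> (x=2, y=4) -> (x=1, y=4) -> (x=0, y=4)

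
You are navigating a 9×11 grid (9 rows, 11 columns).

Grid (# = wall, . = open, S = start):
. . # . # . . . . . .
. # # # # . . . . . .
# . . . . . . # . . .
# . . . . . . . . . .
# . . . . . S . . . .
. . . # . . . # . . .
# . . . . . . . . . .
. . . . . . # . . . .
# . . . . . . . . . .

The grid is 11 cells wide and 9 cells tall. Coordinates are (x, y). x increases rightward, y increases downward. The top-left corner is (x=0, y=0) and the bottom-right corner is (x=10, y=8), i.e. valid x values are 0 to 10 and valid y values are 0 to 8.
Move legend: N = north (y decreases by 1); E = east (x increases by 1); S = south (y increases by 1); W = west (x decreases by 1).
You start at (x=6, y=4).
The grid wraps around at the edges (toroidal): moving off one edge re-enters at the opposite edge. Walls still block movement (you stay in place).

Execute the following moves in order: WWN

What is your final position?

Start: (x=6, y=4)
  W (west): (x=6, y=4) -> (x=5, y=4)
  W (west): (x=5, y=4) -> (x=4, y=4)
  N (north): (x=4, y=4) -> (x=4, y=3)
Final: (x=4, y=3)

Answer: Final position: (x=4, y=3)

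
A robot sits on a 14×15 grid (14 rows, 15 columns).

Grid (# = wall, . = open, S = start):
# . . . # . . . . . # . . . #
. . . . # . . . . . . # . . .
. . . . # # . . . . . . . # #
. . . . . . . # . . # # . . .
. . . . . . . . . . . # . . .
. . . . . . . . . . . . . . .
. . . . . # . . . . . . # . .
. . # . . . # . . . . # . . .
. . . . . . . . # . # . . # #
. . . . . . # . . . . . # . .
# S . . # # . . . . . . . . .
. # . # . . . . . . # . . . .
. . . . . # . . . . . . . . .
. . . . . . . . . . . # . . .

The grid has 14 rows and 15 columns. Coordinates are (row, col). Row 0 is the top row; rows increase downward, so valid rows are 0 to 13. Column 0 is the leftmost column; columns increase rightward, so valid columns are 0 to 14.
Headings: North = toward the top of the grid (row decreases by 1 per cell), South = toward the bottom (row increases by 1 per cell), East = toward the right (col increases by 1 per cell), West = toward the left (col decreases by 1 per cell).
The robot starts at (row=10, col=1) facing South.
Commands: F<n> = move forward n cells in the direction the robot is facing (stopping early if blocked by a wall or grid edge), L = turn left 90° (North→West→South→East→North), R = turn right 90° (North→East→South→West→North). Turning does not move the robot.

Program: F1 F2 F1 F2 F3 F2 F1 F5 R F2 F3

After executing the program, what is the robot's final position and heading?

Answer: Final position: (row=10, col=1), facing West

Derivation:
Start: (row=10, col=1), facing South
  F1: move forward 0/1 (blocked), now at (row=10, col=1)
  F2: move forward 0/2 (blocked), now at (row=10, col=1)
  F1: move forward 0/1 (blocked), now at (row=10, col=1)
  F2: move forward 0/2 (blocked), now at (row=10, col=1)
  F3: move forward 0/3 (blocked), now at (row=10, col=1)
  F2: move forward 0/2 (blocked), now at (row=10, col=1)
  F1: move forward 0/1 (blocked), now at (row=10, col=1)
  F5: move forward 0/5 (blocked), now at (row=10, col=1)
  R: turn right, now facing West
  F2: move forward 0/2 (blocked), now at (row=10, col=1)
  F3: move forward 0/3 (blocked), now at (row=10, col=1)
Final: (row=10, col=1), facing West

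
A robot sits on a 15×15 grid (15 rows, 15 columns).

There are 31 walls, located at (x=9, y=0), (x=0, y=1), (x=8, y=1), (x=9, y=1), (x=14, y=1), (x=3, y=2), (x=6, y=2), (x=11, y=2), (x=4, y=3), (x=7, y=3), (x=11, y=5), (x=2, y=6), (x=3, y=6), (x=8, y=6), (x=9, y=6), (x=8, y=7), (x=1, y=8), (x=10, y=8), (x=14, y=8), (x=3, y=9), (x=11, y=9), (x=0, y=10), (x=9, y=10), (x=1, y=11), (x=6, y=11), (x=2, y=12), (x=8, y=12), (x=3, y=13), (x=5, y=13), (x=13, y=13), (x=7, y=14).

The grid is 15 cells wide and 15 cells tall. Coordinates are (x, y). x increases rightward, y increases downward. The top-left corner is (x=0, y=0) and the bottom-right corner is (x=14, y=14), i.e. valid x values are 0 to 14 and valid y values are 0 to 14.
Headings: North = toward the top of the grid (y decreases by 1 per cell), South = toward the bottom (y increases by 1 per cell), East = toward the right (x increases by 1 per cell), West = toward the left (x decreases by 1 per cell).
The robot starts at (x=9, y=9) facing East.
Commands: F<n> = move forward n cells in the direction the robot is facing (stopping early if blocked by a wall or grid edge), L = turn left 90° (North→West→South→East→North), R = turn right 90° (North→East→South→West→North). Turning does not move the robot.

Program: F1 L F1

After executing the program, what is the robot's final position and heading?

Answer: Final position: (x=10, y=9), facing North

Derivation:
Start: (x=9, y=9), facing East
  F1: move forward 1, now at (x=10, y=9)
  L: turn left, now facing North
  F1: move forward 0/1 (blocked), now at (x=10, y=9)
Final: (x=10, y=9), facing North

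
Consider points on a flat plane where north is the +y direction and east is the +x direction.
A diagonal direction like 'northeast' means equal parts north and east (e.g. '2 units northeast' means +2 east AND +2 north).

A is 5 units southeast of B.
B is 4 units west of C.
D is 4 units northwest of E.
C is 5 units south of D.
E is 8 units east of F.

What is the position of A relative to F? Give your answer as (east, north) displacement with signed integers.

Answer: A is at (east=5, north=-6) relative to F.

Derivation:
Place F at the origin (east=0, north=0).
  E is 8 units east of F: delta (east=+8, north=+0); E at (east=8, north=0).
  D is 4 units northwest of E: delta (east=-4, north=+4); D at (east=4, north=4).
  C is 5 units south of D: delta (east=+0, north=-5); C at (east=4, north=-1).
  B is 4 units west of C: delta (east=-4, north=+0); B at (east=0, north=-1).
  A is 5 units southeast of B: delta (east=+5, north=-5); A at (east=5, north=-6).
Therefore A relative to F: (east=5, north=-6).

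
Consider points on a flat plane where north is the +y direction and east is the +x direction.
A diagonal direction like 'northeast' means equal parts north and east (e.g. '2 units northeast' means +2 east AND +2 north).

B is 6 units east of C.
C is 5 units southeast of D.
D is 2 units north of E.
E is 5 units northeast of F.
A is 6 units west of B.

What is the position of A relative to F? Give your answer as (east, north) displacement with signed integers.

Place F at the origin (east=0, north=0).
  E is 5 units northeast of F: delta (east=+5, north=+5); E at (east=5, north=5).
  D is 2 units north of E: delta (east=+0, north=+2); D at (east=5, north=7).
  C is 5 units southeast of D: delta (east=+5, north=-5); C at (east=10, north=2).
  B is 6 units east of C: delta (east=+6, north=+0); B at (east=16, north=2).
  A is 6 units west of B: delta (east=-6, north=+0); A at (east=10, north=2).
Therefore A relative to F: (east=10, north=2).

Answer: A is at (east=10, north=2) relative to F.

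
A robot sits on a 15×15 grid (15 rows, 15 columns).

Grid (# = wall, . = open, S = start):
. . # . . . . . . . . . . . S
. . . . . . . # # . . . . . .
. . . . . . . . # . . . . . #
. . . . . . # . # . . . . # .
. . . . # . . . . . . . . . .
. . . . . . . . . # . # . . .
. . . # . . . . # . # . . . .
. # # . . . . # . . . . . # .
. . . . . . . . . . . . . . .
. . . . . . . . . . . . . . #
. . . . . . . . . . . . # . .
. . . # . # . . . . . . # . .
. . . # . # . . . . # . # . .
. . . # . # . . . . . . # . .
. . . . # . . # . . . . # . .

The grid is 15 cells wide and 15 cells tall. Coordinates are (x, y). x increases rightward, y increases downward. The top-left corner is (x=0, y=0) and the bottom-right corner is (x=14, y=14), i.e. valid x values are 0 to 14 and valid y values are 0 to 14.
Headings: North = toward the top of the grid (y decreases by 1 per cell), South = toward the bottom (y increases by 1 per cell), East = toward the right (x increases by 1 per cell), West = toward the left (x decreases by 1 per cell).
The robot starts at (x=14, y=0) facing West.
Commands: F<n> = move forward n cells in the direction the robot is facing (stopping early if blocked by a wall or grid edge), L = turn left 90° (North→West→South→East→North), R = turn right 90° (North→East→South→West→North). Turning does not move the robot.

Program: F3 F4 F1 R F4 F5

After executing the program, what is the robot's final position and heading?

Start: (x=14, y=0), facing West
  F3: move forward 3, now at (x=11, y=0)
  F4: move forward 4, now at (x=7, y=0)
  F1: move forward 1, now at (x=6, y=0)
  R: turn right, now facing North
  F4: move forward 0/4 (blocked), now at (x=6, y=0)
  F5: move forward 0/5 (blocked), now at (x=6, y=0)
Final: (x=6, y=0), facing North

Answer: Final position: (x=6, y=0), facing North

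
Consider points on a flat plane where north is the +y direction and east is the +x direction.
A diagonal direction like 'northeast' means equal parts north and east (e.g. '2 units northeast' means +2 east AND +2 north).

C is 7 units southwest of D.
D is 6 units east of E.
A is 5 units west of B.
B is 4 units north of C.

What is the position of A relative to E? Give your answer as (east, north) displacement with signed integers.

Place E at the origin (east=0, north=0).
  D is 6 units east of E: delta (east=+6, north=+0); D at (east=6, north=0).
  C is 7 units southwest of D: delta (east=-7, north=-7); C at (east=-1, north=-7).
  B is 4 units north of C: delta (east=+0, north=+4); B at (east=-1, north=-3).
  A is 5 units west of B: delta (east=-5, north=+0); A at (east=-6, north=-3).
Therefore A relative to E: (east=-6, north=-3).

Answer: A is at (east=-6, north=-3) relative to E.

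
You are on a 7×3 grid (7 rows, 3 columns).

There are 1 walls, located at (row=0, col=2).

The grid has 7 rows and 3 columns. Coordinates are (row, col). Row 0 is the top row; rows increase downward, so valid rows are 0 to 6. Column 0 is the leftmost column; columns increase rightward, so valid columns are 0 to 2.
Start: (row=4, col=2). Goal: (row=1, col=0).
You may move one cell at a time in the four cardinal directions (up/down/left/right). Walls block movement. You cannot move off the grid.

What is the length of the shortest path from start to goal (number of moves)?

BFS from (row=4, col=2) until reaching (row=1, col=0):
  Distance 0: (row=4, col=2)
  Distance 1: (row=3, col=2), (row=4, col=1), (row=5, col=2)
  Distance 2: (row=2, col=2), (row=3, col=1), (row=4, col=0), (row=5, col=1), (row=6, col=2)
  Distance 3: (row=1, col=2), (row=2, col=1), (row=3, col=0), (row=5, col=0), (row=6, col=1)
  Distance 4: (row=1, col=1), (row=2, col=0), (row=6, col=0)
  Distance 5: (row=0, col=1), (row=1, col=0)  <- goal reached here
One shortest path (5 moves): (row=4, col=2) -> (row=4, col=1) -> (row=4, col=0) -> (row=3, col=0) -> (row=2, col=0) -> (row=1, col=0)

Answer: Shortest path length: 5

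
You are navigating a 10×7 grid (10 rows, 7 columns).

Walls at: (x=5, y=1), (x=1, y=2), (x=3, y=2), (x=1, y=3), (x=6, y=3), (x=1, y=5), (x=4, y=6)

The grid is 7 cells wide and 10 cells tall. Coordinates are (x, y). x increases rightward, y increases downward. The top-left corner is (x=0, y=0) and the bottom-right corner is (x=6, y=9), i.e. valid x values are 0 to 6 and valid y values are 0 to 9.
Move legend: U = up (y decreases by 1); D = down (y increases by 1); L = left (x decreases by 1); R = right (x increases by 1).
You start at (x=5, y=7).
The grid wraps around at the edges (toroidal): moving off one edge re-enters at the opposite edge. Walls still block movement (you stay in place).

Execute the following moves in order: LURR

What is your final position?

Answer: Final position: (x=6, y=7)

Derivation:
Start: (x=5, y=7)
  L (left): (x=5, y=7) -> (x=4, y=7)
  U (up): blocked, stay at (x=4, y=7)
  R (right): (x=4, y=7) -> (x=5, y=7)
  R (right): (x=5, y=7) -> (x=6, y=7)
Final: (x=6, y=7)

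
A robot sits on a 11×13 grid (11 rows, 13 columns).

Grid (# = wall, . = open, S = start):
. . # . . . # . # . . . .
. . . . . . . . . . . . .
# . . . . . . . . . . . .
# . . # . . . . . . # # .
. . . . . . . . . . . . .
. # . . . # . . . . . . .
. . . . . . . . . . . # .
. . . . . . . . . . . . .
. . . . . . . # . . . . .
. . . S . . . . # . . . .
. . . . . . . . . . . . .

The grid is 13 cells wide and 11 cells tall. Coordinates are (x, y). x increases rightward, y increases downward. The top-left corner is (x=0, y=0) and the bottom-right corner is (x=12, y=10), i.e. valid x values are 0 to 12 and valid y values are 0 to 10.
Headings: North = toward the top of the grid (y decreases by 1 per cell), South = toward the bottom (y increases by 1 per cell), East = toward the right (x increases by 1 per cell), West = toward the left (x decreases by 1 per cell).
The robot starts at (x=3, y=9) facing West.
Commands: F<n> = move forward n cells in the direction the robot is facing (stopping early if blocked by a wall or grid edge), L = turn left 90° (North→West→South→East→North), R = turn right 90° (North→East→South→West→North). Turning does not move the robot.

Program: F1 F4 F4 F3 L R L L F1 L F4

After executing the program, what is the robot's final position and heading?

Start: (x=3, y=9), facing West
  F1: move forward 1, now at (x=2, y=9)
  F4: move forward 2/4 (blocked), now at (x=0, y=9)
  F4: move forward 0/4 (blocked), now at (x=0, y=9)
  F3: move forward 0/3 (blocked), now at (x=0, y=9)
  L: turn left, now facing South
  R: turn right, now facing West
  L: turn left, now facing South
  L: turn left, now facing East
  F1: move forward 1, now at (x=1, y=9)
  L: turn left, now facing North
  F4: move forward 3/4 (blocked), now at (x=1, y=6)
Final: (x=1, y=6), facing North

Answer: Final position: (x=1, y=6), facing North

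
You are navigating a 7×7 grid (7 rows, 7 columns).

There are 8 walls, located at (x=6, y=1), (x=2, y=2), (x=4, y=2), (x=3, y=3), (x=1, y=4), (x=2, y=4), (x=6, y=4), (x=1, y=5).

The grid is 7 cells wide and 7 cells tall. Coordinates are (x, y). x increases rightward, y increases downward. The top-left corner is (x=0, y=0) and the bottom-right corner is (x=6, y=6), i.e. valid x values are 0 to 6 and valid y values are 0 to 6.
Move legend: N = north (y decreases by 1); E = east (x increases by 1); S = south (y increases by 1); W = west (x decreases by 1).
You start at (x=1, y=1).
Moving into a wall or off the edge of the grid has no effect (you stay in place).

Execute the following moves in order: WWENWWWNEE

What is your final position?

Answer: Final position: (x=2, y=0)

Derivation:
Start: (x=1, y=1)
  W (west): (x=1, y=1) -> (x=0, y=1)
  W (west): blocked, stay at (x=0, y=1)
  E (east): (x=0, y=1) -> (x=1, y=1)
  N (north): (x=1, y=1) -> (x=1, y=0)
  W (west): (x=1, y=0) -> (x=0, y=0)
  W (west): blocked, stay at (x=0, y=0)
  W (west): blocked, stay at (x=0, y=0)
  N (north): blocked, stay at (x=0, y=0)
  E (east): (x=0, y=0) -> (x=1, y=0)
  E (east): (x=1, y=0) -> (x=2, y=0)
Final: (x=2, y=0)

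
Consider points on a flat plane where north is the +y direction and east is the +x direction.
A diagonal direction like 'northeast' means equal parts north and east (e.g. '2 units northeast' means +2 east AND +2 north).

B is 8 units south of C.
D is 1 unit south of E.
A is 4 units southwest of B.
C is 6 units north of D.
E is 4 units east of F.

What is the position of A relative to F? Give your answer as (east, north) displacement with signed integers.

Place F at the origin (east=0, north=0).
  E is 4 units east of F: delta (east=+4, north=+0); E at (east=4, north=0).
  D is 1 unit south of E: delta (east=+0, north=-1); D at (east=4, north=-1).
  C is 6 units north of D: delta (east=+0, north=+6); C at (east=4, north=5).
  B is 8 units south of C: delta (east=+0, north=-8); B at (east=4, north=-3).
  A is 4 units southwest of B: delta (east=-4, north=-4); A at (east=0, north=-7).
Therefore A relative to F: (east=0, north=-7).

Answer: A is at (east=0, north=-7) relative to F.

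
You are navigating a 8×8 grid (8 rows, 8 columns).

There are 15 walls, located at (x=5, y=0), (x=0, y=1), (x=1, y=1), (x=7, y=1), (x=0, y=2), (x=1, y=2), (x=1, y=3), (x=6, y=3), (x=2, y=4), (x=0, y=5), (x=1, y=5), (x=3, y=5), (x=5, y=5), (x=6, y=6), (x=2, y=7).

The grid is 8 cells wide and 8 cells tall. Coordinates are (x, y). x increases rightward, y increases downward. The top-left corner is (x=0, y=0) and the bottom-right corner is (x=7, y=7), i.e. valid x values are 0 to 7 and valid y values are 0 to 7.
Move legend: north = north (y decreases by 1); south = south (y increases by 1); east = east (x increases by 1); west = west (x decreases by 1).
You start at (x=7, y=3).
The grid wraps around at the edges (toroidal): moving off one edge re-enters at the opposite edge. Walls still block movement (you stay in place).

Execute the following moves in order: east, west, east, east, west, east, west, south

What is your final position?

Answer: Final position: (x=7, y=4)

Derivation:
Start: (x=7, y=3)
  east (east): (x=7, y=3) -> (x=0, y=3)
  west (west): (x=0, y=3) -> (x=7, y=3)
  east (east): (x=7, y=3) -> (x=0, y=3)
  east (east): blocked, stay at (x=0, y=3)
  west (west): (x=0, y=3) -> (x=7, y=3)
  east (east): (x=7, y=3) -> (x=0, y=3)
  west (west): (x=0, y=3) -> (x=7, y=3)
  south (south): (x=7, y=3) -> (x=7, y=4)
Final: (x=7, y=4)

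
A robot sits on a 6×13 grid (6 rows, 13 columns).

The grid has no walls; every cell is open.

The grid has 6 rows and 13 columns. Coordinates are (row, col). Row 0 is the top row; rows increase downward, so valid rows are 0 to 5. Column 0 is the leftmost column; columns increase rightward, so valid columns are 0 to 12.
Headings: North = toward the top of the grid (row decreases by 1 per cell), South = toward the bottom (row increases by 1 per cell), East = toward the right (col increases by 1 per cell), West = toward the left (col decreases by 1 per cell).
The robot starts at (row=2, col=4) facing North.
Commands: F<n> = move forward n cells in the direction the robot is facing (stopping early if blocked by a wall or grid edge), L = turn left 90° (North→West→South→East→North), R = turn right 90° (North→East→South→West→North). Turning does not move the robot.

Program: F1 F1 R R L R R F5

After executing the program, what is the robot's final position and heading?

Start: (row=2, col=4), facing North
  F1: move forward 1, now at (row=1, col=4)
  F1: move forward 1, now at (row=0, col=4)
  R: turn right, now facing East
  R: turn right, now facing South
  L: turn left, now facing East
  R: turn right, now facing South
  R: turn right, now facing West
  F5: move forward 4/5 (blocked), now at (row=0, col=0)
Final: (row=0, col=0), facing West

Answer: Final position: (row=0, col=0), facing West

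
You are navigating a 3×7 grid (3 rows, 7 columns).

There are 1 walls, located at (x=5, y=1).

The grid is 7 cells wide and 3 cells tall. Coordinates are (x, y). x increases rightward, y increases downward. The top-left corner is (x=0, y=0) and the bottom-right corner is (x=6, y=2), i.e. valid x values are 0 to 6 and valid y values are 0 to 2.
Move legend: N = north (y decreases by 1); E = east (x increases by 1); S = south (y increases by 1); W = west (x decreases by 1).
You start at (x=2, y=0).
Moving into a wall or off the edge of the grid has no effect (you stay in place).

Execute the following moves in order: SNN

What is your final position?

Start: (x=2, y=0)
  S (south): (x=2, y=0) -> (x=2, y=1)
  N (north): (x=2, y=1) -> (x=2, y=0)
  N (north): blocked, stay at (x=2, y=0)
Final: (x=2, y=0)

Answer: Final position: (x=2, y=0)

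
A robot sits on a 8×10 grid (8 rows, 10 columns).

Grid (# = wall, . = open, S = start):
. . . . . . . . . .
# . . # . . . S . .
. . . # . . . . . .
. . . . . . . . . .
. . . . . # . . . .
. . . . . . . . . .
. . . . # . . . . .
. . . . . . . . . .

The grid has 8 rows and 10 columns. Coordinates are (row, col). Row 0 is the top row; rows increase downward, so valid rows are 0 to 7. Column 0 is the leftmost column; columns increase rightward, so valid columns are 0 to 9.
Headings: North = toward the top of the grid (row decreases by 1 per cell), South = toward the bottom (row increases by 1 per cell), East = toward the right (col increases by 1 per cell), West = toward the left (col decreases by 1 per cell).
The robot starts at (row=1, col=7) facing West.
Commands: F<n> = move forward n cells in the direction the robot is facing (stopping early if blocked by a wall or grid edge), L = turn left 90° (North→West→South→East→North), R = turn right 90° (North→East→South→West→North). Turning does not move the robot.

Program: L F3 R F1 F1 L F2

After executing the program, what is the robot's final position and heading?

Answer: Final position: (row=6, col=6), facing South

Derivation:
Start: (row=1, col=7), facing West
  L: turn left, now facing South
  F3: move forward 3, now at (row=4, col=7)
  R: turn right, now facing West
  F1: move forward 1, now at (row=4, col=6)
  F1: move forward 0/1 (blocked), now at (row=4, col=6)
  L: turn left, now facing South
  F2: move forward 2, now at (row=6, col=6)
Final: (row=6, col=6), facing South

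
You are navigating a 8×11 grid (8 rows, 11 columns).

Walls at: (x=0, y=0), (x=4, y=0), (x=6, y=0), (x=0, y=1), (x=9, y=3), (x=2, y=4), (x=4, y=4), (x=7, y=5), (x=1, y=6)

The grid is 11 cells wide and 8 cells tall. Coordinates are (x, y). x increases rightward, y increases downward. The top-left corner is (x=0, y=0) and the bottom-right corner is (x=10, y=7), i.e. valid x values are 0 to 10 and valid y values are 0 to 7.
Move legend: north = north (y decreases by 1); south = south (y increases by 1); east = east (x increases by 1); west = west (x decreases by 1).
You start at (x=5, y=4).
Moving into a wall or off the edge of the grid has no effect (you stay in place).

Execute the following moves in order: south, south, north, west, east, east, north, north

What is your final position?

Start: (x=5, y=4)
  south (south): (x=5, y=4) -> (x=5, y=5)
  south (south): (x=5, y=5) -> (x=5, y=6)
  north (north): (x=5, y=6) -> (x=5, y=5)
  west (west): (x=5, y=5) -> (x=4, y=5)
  east (east): (x=4, y=5) -> (x=5, y=5)
  east (east): (x=5, y=5) -> (x=6, y=5)
  north (north): (x=6, y=5) -> (x=6, y=4)
  north (north): (x=6, y=4) -> (x=6, y=3)
Final: (x=6, y=3)

Answer: Final position: (x=6, y=3)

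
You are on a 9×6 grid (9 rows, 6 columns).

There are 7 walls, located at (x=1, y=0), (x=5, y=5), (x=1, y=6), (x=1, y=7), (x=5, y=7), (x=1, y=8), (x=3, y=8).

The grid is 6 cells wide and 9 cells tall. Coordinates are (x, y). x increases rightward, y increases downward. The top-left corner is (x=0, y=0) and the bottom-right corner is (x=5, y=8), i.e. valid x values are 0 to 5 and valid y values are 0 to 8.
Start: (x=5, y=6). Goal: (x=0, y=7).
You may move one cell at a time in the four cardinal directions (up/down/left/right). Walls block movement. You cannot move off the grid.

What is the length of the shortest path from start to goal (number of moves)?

BFS from (x=5, y=6) until reaching (x=0, y=7):
  Distance 0: (x=5, y=6)
  Distance 1: (x=4, y=6)
  Distance 2: (x=4, y=5), (x=3, y=6), (x=4, y=7)
  Distance 3: (x=4, y=4), (x=3, y=5), (x=2, y=6), (x=3, y=7), (x=4, y=8)
  Distance 4: (x=4, y=3), (x=3, y=4), (x=5, y=4), (x=2, y=5), (x=2, y=7), (x=5, y=8)
  Distance 5: (x=4, y=2), (x=3, y=3), (x=5, y=3), (x=2, y=4), (x=1, y=5), (x=2, y=8)
  Distance 6: (x=4, y=1), (x=3, y=2), (x=5, y=2), (x=2, y=3), (x=1, y=4), (x=0, y=5)
  Distance 7: (x=4, y=0), (x=3, y=1), (x=5, y=1), (x=2, y=2), (x=1, y=3), (x=0, y=4), (x=0, y=6)
  Distance 8: (x=3, y=0), (x=5, y=0), (x=2, y=1), (x=1, y=2), (x=0, y=3), (x=0, y=7)  <- goal reached here
One shortest path (8 moves): (x=5, y=6) -> (x=4, y=6) -> (x=3, y=6) -> (x=2, y=6) -> (x=2, y=5) -> (x=1, y=5) -> (x=0, y=5) -> (x=0, y=6) -> (x=0, y=7)

Answer: Shortest path length: 8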